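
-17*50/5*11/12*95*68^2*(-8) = 1642907200/3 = 547635733.33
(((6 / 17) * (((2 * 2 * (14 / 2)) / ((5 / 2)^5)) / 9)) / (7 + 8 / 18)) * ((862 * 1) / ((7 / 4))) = 2648064 / 3559375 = 0.74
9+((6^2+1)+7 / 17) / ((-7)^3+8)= 8.89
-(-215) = 215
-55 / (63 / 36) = -220 / 7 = -31.43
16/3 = 5.33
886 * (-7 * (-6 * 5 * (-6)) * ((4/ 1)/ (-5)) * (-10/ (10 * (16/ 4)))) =-223272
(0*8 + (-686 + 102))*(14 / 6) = -4088 / 3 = -1362.67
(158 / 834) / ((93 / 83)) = 0.17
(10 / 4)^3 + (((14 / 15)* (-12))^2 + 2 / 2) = 28413 / 200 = 142.06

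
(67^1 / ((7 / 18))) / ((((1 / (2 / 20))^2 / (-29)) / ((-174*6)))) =9128214 / 175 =52161.22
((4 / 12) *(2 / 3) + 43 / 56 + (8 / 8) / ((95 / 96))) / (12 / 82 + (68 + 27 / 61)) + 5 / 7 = 6106270489 / 8213383080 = 0.74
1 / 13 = 0.08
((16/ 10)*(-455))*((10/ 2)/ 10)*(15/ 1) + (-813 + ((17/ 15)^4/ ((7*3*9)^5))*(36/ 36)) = -76585992455703814604/ 12208830297418125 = -6273.00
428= 428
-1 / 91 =-0.01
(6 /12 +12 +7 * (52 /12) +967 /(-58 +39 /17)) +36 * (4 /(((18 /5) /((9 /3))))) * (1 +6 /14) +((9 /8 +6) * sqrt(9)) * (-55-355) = -681475555 /79548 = -8566.85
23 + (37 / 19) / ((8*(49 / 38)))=4545 / 196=23.19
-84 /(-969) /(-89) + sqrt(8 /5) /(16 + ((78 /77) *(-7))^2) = -28 /28747 + 121 *sqrt(10) /20050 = 0.02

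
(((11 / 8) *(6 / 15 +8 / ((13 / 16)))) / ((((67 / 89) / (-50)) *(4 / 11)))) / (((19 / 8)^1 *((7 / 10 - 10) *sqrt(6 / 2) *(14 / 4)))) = 19.22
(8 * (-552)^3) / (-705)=448524288 / 235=1908613.99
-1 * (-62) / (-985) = -62 / 985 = -0.06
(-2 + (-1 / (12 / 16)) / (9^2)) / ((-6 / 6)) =490 / 243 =2.02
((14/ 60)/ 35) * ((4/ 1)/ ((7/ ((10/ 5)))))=4/ 525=0.01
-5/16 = -0.31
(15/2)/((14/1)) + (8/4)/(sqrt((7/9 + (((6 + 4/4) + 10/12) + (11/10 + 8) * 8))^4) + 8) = 806699535/1504992412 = 0.54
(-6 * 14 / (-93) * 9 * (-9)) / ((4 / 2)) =-1134 / 31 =-36.58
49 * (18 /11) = 882 /11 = 80.18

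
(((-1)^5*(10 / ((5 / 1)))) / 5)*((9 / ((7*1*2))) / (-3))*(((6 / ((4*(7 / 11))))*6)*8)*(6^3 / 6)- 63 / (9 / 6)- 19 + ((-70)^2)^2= 5882520591 / 245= 24010288.13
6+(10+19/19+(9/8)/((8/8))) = 145/8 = 18.12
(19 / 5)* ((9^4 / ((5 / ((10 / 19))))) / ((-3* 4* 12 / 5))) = -729 / 8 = -91.12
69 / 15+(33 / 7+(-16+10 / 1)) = 116 / 35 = 3.31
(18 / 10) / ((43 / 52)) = 468 / 215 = 2.18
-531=-531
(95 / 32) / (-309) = -95 / 9888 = -0.01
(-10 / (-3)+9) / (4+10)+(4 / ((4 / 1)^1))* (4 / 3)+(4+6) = 171 / 14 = 12.21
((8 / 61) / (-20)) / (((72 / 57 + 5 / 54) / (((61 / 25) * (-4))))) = 8208 / 173875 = 0.05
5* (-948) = -4740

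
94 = 94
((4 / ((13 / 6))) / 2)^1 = 0.92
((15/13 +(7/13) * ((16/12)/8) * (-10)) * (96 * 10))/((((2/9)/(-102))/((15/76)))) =-5508000/247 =-22299.60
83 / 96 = 0.86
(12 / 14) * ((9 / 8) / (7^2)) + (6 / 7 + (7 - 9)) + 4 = 3947 / 1372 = 2.88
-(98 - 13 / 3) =-281 / 3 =-93.67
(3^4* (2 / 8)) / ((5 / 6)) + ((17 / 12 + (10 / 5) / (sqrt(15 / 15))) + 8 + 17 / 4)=1199 / 30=39.97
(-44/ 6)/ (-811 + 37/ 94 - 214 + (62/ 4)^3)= -8272/ 3044775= -0.00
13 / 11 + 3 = 46 / 11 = 4.18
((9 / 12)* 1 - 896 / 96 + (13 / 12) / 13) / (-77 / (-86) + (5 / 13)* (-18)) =9503 / 6739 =1.41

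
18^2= 324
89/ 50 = 1.78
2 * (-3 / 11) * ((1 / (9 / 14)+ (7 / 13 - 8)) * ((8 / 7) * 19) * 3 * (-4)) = -840256 / 1001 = -839.42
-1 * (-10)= 10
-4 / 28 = -1 / 7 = -0.14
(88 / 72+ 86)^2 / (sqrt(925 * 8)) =123245 * sqrt(74) / 11988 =88.44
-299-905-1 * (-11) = -1193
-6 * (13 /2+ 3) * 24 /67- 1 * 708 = -48804 /67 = -728.42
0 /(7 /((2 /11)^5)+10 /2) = 0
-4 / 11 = -0.36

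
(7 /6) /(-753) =-7 /4518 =-0.00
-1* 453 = -453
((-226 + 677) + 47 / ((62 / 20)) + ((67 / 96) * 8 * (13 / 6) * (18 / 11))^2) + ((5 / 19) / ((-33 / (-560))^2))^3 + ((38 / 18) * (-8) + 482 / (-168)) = 13410766374254389592975 / 30755596791416112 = 436043.12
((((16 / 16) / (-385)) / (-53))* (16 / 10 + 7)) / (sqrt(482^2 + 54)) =43* sqrt(232378) / 23708365450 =0.00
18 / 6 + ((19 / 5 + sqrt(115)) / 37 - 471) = -86561 / 185 + sqrt(115) / 37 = -467.61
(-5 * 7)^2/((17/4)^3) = 78400/4913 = 15.96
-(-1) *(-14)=-14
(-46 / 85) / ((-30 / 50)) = 46 / 51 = 0.90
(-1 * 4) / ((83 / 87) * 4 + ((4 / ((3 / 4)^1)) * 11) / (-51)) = -4437 / 2957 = -1.50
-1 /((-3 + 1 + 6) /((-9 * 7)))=63 /4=15.75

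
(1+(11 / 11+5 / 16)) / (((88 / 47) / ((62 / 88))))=0.87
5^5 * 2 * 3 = 18750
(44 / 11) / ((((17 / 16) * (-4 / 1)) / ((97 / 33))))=-1552 / 561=-2.77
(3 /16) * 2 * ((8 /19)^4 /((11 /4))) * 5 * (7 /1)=215040 /1433531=0.15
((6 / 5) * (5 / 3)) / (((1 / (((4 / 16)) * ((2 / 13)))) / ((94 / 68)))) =47 / 442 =0.11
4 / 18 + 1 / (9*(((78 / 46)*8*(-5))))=3097 / 14040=0.22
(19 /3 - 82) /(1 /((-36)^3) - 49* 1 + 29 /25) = 88257600 /55800601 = 1.58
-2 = -2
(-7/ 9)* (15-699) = 532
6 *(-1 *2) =-12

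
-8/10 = -4/5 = -0.80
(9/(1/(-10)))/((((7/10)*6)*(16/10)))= -13.39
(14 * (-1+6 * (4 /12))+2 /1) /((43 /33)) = 528 /43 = 12.28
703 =703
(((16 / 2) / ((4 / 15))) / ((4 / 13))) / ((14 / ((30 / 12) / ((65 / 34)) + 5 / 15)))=80 / 7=11.43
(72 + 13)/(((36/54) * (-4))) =-255/8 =-31.88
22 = 22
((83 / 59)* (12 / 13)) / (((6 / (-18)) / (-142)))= 553.19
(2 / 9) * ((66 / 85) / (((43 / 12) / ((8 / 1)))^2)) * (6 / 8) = 101376 / 157165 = 0.65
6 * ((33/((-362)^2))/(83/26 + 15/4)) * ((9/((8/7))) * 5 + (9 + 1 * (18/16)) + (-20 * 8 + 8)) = -263835/11826721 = -0.02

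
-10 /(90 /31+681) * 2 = -620 /21201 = -0.03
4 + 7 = 11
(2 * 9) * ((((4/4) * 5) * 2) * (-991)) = -178380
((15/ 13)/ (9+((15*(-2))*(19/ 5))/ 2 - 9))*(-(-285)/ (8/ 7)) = -525/ 104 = -5.05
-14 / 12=-7 / 6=-1.17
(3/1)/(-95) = -0.03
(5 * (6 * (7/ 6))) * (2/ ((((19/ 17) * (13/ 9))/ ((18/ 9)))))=21420/ 247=86.72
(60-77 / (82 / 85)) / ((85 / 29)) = -6.76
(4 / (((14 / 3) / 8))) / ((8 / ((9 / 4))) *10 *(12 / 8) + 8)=0.11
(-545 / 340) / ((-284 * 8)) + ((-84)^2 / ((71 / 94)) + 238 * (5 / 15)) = 4366557767 / 463488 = 9421.08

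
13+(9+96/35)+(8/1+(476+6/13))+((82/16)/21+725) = 13480177/10920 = 1234.45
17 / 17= 1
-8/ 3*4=-32/ 3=-10.67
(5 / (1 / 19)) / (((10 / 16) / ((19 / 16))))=361 / 2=180.50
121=121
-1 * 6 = -6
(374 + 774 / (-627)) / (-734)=-38954 / 76703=-0.51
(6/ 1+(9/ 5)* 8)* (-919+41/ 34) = -18723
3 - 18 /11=15 /11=1.36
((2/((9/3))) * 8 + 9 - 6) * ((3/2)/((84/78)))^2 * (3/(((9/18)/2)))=38025/196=194.01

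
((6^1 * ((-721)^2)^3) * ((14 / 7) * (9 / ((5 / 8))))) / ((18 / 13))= 87658932587828360304 / 5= 17531786517565672060.80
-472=-472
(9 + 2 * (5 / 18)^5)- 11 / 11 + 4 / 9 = 7981301 / 944784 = 8.45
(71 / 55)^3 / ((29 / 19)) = 6800309 / 4824875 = 1.41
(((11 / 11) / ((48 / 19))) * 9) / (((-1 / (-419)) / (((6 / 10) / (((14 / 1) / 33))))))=2364417 / 1120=2111.09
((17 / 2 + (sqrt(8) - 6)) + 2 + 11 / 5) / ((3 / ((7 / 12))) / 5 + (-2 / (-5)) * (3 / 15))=8.60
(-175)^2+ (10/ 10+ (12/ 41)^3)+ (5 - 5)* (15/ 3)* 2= 2110776274/ 68921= 30626.03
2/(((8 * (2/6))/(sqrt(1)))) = 3/4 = 0.75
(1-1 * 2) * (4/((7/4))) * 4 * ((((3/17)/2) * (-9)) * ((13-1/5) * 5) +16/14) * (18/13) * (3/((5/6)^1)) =122591232/54145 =2264.13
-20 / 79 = -0.25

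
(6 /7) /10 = 0.09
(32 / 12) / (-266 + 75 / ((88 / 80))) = -11 / 816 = -0.01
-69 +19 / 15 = -1016 / 15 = -67.73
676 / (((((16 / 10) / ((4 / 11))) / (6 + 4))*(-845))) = -20 / 11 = -1.82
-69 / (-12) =5.75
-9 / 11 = -0.82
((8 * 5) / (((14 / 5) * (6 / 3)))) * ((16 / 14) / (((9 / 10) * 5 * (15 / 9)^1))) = 160 / 147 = 1.09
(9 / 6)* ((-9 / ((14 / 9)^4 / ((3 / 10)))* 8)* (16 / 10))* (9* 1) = -4782969 / 60025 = -79.68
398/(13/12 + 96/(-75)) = -119400/59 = -2023.73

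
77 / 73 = 1.05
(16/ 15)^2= 256/ 225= 1.14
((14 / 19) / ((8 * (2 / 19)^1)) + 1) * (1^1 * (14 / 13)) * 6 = 315 / 26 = 12.12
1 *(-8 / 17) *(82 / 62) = -328 / 527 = -0.62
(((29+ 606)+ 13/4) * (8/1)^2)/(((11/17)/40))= 27776640/11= 2525149.09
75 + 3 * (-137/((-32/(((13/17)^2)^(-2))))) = 112.56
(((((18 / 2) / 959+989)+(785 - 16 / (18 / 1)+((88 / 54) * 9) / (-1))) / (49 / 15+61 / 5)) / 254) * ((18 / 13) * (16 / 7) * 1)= 455316450 / 321411727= 1.42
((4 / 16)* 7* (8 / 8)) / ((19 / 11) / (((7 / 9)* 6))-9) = -539 / 2658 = -0.20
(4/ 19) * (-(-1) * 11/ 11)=4/ 19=0.21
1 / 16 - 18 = -287 / 16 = -17.94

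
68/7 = 9.71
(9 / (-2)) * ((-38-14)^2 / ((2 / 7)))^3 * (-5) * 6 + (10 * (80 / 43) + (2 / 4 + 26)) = 9841389365287719 / 86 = 114434760061485.10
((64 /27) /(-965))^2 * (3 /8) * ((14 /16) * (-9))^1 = -448 /25143075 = -0.00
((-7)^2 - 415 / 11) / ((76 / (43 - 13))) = 930 / 209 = 4.45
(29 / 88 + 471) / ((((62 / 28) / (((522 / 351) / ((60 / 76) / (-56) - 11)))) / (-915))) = 1366201778060 / 51950327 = 26298.23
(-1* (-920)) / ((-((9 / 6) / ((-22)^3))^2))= -417238046720 / 9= -46359782968.89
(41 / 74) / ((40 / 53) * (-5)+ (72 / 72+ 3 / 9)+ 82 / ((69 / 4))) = 49979 / 208680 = 0.24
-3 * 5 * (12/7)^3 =-25920/343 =-75.57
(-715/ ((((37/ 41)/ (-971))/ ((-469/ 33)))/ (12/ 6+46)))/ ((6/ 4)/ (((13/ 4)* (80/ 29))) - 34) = 10097470947200/ 650941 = 15512113.92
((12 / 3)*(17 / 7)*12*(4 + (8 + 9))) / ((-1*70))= -1224 / 35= -34.97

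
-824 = -824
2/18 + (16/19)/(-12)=7/171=0.04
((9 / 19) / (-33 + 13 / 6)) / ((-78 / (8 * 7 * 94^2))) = 4453344 / 45695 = 97.46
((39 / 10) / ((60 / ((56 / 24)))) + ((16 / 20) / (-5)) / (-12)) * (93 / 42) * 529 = 541167 / 2800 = 193.27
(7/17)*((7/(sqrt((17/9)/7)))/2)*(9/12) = 441*sqrt(119)/2312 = 2.08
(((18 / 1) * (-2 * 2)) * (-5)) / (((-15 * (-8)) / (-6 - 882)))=-2664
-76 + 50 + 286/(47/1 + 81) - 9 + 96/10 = -7413/320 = -23.17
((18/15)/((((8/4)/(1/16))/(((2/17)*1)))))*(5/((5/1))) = 3/680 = 0.00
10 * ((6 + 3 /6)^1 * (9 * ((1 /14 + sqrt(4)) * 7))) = 16965 /2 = 8482.50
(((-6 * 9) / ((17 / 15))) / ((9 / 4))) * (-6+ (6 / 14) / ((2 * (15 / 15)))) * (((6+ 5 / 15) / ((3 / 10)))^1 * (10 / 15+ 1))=513000 / 119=4310.92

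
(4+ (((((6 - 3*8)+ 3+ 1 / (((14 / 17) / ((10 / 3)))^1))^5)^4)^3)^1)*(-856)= -4326571904112429793671775491865454420012396531376496189305518785133831858131198611203913814769521476666662717700740073588294636355661435782544224 / 21535635105883218754891329969266799496690029999328487171024618760617891774469201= -200902916623548937578337000000000000000000000000000000000000000000.00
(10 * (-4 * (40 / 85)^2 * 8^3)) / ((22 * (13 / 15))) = -9830400 / 41327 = -237.87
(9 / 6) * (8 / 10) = 6 / 5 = 1.20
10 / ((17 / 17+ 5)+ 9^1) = 2 / 3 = 0.67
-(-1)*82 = 82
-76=-76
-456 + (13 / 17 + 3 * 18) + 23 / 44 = -299733 / 748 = -400.71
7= 7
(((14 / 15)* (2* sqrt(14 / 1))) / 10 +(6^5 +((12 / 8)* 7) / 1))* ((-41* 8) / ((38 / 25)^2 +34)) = -798116250 / 11347 - 8200* sqrt(14) / 4863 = -70343.51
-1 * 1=-1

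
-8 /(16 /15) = -7.50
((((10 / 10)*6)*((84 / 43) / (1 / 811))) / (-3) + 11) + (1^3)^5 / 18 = -2443907 / 774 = -3157.50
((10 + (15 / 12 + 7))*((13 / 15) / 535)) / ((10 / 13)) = 12337 / 321000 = 0.04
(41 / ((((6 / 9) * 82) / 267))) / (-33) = -267 / 44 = -6.07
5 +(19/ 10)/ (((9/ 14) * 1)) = 358/ 45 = 7.96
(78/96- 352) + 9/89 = -499947/1424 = -351.09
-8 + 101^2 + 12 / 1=10205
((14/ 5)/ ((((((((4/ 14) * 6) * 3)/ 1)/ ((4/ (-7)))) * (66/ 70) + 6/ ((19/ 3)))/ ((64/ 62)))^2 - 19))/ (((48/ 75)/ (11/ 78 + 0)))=10896424000/ 606300349551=0.02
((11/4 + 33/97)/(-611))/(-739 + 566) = 1199/41012764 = 0.00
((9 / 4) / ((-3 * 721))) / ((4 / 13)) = -39 / 11536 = -0.00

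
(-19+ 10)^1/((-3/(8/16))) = 3/2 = 1.50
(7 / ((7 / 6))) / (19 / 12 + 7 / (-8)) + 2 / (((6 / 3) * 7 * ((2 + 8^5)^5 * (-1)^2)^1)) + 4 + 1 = 13.47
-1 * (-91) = 91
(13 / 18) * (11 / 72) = 143 / 1296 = 0.11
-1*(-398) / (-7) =-56.86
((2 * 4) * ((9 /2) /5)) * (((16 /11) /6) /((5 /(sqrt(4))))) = 192 /275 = 0.70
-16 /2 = -8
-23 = -23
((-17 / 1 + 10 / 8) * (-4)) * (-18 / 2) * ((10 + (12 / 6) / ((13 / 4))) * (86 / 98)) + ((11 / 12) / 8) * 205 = -45937579 / 8736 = -5258.42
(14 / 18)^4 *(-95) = -228095 / 6561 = -34.77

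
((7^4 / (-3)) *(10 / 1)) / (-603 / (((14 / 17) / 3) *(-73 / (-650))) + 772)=12269110 / 28800699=0.43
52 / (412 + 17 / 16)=832 / 6609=0.13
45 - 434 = -389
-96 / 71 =-1.35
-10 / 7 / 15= -2 / 21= -0.10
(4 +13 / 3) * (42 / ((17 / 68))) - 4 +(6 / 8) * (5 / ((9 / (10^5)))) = 129188 / 3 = 43062.67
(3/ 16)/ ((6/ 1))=1/ 32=0.03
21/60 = 7/20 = 0.35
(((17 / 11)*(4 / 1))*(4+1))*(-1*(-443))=150620 / 11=13692.73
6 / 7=0.86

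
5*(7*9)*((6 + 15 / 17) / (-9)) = -240.88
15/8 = 1.88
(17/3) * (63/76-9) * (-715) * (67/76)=168577695/5776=29185.89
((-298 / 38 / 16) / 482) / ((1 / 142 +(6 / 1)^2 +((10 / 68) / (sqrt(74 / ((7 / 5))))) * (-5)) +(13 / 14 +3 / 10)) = -732701588187345 / 26829760645545588392 - 78209224625 * sqrt(2590) / 53659521291091176784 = -0.00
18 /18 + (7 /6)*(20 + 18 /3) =94 /3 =31.33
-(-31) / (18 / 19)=32.72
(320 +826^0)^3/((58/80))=1323046440/29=45622291.03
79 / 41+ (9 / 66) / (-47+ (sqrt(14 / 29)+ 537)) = 288172469 / 149536266 - sqrt(406) / 51061164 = 1.93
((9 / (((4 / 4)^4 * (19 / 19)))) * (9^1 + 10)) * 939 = 160569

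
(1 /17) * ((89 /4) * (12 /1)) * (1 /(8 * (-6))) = -89 /272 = -0.33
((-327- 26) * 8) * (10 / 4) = -7060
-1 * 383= -383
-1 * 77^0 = -1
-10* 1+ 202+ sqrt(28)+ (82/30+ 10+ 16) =2* sqrt(7)+ 3311/15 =226.02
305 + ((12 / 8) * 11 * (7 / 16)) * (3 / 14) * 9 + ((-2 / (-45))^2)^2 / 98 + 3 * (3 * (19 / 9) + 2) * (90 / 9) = 7316084987387 / 12859560000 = 568.92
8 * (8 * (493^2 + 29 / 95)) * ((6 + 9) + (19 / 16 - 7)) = 13576734192 / 95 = 142912991.49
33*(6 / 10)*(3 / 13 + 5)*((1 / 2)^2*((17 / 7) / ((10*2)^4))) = 28611 / 72800000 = 0.00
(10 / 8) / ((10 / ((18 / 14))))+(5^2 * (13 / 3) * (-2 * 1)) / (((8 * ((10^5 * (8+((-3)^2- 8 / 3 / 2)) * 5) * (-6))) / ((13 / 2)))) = 0.16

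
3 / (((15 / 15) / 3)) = 9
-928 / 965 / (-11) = 928 / 10615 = 0.09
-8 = -8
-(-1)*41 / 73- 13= -908 / 73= -12.44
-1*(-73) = 73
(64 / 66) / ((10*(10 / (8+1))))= 24 / 275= 0.09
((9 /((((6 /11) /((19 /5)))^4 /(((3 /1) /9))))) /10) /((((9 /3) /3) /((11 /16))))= 20988327371 /43200000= 485.84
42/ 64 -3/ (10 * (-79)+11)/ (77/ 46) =1264059/ 1919456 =0.66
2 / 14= 1 / 7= 0.14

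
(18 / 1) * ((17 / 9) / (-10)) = -17 / 5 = -3.40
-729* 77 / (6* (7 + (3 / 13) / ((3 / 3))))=-243243 / 188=-1293.85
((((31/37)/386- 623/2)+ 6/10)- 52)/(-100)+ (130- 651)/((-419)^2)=2272930521287/626840550500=3.63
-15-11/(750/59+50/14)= -105418/6725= -15.68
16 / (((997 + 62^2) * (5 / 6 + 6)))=96 / 198481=0.00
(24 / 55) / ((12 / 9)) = 18 / 55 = 0.33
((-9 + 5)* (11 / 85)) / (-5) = 44 / 425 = 0.10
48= 48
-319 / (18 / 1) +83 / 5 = -101 / 90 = -1.12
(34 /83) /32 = 17 /1328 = 0.01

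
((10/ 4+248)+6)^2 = 263169/ 4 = 65792.25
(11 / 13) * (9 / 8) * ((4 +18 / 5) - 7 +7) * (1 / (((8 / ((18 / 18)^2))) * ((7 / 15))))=5643 / 2912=1.94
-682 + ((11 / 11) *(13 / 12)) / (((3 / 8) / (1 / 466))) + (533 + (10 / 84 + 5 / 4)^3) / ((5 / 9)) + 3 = 65603266793 / 230166720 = 285.02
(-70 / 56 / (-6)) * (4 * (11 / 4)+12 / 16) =235 / 96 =2.45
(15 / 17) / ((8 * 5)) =3 / 136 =0.02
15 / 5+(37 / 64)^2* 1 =13657 / 4096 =3.33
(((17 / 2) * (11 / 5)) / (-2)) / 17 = -11 / 20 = -0.55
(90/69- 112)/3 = -2546/69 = -36.90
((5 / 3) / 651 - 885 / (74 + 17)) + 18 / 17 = -3739448 / 431613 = -8.66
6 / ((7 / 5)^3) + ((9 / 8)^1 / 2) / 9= 12343 / 5488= 2.25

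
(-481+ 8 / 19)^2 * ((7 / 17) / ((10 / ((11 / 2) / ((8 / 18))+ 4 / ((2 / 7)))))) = 123145112797 / 490960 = 250825.14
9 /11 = 0.82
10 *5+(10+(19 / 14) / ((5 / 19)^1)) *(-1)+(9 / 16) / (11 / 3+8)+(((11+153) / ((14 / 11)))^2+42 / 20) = 13046665 / 784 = 16641.15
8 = 8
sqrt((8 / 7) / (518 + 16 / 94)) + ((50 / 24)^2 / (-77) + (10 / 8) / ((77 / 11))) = 2 * sqrt(445137) / 28413 + 1355 / 11088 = 0.17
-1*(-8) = 8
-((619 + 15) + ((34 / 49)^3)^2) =-8776920889850 / 13841287201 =-634.11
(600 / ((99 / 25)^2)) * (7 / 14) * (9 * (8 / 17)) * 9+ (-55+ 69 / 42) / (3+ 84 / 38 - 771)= 101859731667 / 139670300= 729.29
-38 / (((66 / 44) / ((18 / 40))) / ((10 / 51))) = -38 / 17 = -2.24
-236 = -236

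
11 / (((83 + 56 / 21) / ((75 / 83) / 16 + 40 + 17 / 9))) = 5514641 / 1023888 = 5.39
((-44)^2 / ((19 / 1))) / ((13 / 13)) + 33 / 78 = 50545 / 494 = 102.32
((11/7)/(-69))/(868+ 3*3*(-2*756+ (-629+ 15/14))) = 22/17766051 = 0.00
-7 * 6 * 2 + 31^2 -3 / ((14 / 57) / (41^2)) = -275173 / 14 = -19655.21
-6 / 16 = -3 / 8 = -0.38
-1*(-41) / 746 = 41 / 746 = 0.05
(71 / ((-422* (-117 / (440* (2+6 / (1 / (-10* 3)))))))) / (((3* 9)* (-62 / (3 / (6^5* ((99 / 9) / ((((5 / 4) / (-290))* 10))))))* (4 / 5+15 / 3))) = -789875 / 45042736553568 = -0.00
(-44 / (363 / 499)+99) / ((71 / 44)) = 23.87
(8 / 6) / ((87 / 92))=368 / 261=1.41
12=12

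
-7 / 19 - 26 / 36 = -373 / 342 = -1.09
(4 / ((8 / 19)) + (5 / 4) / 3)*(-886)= -52717 / 6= -8786.17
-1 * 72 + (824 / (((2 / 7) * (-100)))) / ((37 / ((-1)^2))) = -72.78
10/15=2/3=0.67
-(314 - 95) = -219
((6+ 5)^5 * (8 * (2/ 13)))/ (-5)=-2576816/ 65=-39643.32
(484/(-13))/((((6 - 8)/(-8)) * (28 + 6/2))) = -1936/403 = -4.80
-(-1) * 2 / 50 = 1 / 25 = 0.04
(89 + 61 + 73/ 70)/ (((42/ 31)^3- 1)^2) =9383576419213/ 137355694630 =68.32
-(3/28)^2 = -9/784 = -0.01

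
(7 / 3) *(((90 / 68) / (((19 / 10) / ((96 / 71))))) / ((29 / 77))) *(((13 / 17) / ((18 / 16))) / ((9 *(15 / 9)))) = 8968960 / 33917907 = 0.26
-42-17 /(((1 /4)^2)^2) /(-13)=3806 /13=292.77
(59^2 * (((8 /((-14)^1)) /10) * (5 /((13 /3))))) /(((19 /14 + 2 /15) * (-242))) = 313290 /492349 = 0.64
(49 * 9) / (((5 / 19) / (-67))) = -561393 / 5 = -112278.60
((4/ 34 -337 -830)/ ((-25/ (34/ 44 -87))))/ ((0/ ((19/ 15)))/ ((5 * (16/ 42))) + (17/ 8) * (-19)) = 150523156/ 1510025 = 99.68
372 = 372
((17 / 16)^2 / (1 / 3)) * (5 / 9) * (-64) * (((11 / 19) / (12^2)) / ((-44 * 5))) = 289 / 131328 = 0.00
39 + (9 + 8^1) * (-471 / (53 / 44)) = -350241 / 53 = -6608.32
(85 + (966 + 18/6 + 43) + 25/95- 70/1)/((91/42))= 117108/247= 474.12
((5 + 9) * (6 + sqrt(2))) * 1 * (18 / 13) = 252 * sqrt(2) / 13 + 1512 / 13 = 143.72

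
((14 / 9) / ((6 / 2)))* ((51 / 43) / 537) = 238 / 207819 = 0.00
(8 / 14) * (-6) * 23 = -78.86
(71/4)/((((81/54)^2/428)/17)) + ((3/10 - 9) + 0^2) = 5165177/90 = 57390.86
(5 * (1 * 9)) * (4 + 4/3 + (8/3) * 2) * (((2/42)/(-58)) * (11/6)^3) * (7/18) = -6655/7047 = -0.94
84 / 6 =14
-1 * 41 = -41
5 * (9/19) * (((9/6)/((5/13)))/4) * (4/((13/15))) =10.66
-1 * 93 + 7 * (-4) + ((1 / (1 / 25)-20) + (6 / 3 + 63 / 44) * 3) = -4651 / 44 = -105.70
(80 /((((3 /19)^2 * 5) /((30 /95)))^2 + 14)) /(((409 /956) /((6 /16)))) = 41413920 /8360369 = 4.95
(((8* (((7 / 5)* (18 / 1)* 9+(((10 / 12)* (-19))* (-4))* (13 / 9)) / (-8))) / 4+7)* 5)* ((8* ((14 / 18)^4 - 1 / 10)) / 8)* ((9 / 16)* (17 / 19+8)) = -482.82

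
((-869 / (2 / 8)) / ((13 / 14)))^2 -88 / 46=54468245172 / 3887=14012926.47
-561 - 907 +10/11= -16138/11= -1467.09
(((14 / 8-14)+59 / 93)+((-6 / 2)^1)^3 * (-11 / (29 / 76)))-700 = 719875 / 10788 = 66.73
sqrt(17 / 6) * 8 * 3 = 40.40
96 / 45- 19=-253 / 15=-16.87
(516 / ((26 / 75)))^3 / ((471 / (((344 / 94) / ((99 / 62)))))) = 16046452.24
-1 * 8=-8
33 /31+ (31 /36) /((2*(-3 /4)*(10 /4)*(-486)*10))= 21652261 /20339100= 1.06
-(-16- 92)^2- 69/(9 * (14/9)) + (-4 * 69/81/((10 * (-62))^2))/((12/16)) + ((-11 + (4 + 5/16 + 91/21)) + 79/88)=-27979780768861/2397502800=-11670.39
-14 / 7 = -2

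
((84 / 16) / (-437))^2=441 / 3055504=0.00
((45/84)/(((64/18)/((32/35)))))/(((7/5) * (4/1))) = 135/5488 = 0.02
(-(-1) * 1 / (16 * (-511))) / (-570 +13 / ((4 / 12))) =1 / 4341456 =0.00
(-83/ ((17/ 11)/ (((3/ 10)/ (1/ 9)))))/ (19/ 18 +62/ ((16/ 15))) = -887436/ 362185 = -2.45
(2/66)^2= 1/1089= 0.00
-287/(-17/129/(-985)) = -36467655/17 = -2145156.18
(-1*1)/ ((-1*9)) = 1/ 9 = 0.11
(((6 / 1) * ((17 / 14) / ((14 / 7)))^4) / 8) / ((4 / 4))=250563 / 2458624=0.10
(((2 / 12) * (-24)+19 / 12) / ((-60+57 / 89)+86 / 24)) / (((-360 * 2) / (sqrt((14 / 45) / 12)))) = -2581 * sqrt(210) / 3860071200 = -0.00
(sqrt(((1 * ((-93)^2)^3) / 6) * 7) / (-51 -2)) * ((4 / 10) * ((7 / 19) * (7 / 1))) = -13137831 * sqrt(42) / 5035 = -16910.20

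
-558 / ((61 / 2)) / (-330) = 186 / 3355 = 0.06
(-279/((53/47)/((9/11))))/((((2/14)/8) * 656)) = -17.28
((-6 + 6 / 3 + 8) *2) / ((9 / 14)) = 112 / 9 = 12.44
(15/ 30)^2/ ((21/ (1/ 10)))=1/ 840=0.00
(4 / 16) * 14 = 7 / 2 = 3.50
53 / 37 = 1.43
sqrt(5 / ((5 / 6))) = sqrt(6) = 2.45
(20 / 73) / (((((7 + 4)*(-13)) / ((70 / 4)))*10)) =-35 / 10439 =-0.00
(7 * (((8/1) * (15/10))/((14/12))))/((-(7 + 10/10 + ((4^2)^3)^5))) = -1/16012798675095097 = -0.00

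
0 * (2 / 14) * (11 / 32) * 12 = 0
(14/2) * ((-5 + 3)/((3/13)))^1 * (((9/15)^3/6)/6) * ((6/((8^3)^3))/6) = -91/33554432000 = -0.00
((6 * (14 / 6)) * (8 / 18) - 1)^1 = 47 / 9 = 5.22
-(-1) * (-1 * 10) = -10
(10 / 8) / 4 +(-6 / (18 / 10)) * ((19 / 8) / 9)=-245 / 432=-0.57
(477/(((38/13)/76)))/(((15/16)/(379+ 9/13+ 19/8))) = 5054292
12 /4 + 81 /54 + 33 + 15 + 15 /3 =115 /2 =57.50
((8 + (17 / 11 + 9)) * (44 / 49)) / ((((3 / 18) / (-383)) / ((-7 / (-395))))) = -1875168 / 2765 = -678.18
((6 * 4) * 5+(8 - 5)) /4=30.75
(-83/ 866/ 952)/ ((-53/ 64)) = 332/ 2730931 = 0.00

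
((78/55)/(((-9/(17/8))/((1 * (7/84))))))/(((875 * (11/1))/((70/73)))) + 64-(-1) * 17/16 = 10344546683/158994000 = 65.06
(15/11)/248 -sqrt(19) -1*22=-60001/2728 -sqrt(19)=-26.35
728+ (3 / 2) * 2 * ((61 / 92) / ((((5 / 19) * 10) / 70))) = 359219 / 460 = 780.91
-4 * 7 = -28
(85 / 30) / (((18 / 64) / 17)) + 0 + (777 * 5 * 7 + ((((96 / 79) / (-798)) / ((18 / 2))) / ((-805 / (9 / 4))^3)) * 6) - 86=8074369625974453811 / 295978478402250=27280.26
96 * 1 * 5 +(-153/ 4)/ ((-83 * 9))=159377/ 332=480.05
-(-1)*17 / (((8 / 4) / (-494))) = -4199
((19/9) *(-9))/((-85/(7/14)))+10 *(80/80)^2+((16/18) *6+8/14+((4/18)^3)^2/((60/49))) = 30387451531/1897244370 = 16.02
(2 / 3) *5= 10 / 3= 3.33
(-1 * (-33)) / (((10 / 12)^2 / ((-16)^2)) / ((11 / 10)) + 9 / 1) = 1672704 / 456317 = 3.67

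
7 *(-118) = -826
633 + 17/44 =27869/44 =633.39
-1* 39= -39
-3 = -3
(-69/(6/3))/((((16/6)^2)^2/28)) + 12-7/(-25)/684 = -62184841/8755200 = -7.10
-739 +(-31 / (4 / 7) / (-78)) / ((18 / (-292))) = -1053397 / 1404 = -750.28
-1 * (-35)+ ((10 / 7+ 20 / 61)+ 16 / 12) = 48793 / 1281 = 38.09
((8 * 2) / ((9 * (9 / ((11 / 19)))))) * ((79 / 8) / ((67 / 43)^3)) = 138183166 / 462874257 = 0.30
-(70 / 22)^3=-42875 / 1331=-32.21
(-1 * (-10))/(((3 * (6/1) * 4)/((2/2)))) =5/36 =0.14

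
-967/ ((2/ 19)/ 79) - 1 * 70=-1451607/ 2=-725803.50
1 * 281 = 281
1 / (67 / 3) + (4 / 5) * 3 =819 / 335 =2.44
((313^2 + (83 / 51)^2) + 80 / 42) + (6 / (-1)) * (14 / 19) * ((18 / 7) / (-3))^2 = 33891161602 / 345933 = 97970.31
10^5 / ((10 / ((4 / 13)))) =40000 / 13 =3076.92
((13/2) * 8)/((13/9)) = 36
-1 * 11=-11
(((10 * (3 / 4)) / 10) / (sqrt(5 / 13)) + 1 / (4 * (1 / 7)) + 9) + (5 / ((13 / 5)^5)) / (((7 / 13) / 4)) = 3 * sqrt(65) / 20 + 8846861 / 799708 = 12.27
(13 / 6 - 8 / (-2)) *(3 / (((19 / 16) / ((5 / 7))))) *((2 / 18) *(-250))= -370000 / 1197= -309.11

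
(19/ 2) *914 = 8683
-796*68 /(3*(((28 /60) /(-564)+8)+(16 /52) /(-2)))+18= -1968801558 /862829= -2281.80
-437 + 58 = -379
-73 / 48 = -1.52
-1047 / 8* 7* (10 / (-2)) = 36645 / 8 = 4580.62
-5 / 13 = -0.38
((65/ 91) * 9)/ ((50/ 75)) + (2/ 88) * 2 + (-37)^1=-2103/ 77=-27.31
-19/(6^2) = -19/36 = -0.53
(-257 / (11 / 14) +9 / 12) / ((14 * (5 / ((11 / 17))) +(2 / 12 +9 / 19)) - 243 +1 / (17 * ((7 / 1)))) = 2.43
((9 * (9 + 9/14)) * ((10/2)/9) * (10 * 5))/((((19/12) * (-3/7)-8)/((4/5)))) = -2000/9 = -222.22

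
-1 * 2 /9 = -0.22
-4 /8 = -0.50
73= 73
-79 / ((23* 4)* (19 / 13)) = -1027 / 1748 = -0.59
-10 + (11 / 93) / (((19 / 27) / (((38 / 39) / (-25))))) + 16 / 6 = -221848 / 30225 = -7.34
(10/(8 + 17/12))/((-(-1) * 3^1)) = 40/113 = 0.35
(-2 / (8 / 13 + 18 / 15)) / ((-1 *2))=65 / 118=0.55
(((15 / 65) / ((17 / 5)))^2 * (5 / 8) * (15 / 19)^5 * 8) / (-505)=-170859375 / 12214450277159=-0.00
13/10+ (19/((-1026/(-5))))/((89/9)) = 1748/1335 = 1.31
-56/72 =-7/9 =-0.78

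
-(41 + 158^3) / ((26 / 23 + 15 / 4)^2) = -33385003792 / 201601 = -165599.40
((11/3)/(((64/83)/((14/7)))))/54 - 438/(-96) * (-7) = -164651/5184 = -31.76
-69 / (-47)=69 / 47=1.47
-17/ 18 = -0.94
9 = 9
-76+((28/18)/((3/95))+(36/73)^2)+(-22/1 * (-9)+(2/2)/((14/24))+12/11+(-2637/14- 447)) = -10215926327/22157982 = -461.05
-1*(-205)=205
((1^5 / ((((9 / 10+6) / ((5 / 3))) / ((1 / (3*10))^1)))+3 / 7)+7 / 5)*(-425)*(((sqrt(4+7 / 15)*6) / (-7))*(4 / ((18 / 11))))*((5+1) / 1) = 59718824*sqrt(1005) / 91287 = 20738.88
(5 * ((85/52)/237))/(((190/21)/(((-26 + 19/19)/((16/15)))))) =-0.09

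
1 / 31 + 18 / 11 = 569 / 341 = 1.67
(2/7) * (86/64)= 0.38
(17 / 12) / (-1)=-17 / 12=-1.42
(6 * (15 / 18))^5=3125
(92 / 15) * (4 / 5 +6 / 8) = 713 / 75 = 9.51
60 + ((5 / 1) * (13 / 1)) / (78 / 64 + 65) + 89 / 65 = 660607 / 10595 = 62.35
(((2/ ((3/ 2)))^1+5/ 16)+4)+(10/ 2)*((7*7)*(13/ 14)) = 11191/ 48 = 233.15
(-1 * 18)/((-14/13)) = 16.71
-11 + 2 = -9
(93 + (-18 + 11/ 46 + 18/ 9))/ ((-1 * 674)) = -3553/ 31004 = -0.11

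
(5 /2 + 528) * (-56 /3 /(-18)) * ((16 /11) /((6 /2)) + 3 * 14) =20825308 /891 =23372.96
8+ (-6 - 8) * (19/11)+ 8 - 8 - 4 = -222/11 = -20.18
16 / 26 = 8 / 13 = 0.62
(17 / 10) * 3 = 51 / 10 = 5.10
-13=-13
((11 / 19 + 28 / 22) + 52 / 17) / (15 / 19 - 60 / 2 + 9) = -17447 / 71808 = -0.24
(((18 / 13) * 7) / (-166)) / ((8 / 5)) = -315 / 8632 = -0.04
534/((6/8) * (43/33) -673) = -23496/29569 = -0.79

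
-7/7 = -1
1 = 1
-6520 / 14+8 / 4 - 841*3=-20907 / 7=-2986.71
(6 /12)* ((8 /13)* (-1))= -4 /13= -0.31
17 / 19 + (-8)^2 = 64.89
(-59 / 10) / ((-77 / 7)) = 59 / 110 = 0.54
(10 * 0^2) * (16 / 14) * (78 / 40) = 0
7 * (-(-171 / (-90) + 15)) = -1183 / 10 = -118.30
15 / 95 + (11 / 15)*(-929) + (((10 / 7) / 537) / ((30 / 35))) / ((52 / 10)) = -2710245217 / 3979170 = -681.11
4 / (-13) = -4 / 13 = -0.31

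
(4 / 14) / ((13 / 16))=32 / 91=0.35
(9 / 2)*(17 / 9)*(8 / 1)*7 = 476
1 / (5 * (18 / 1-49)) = -1 / 155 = -0.01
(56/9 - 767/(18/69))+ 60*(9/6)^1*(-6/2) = -57671/18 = -3203.94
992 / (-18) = -496 / 9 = -55.11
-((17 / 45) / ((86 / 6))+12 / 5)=-313 / 129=-2.43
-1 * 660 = -660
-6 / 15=-2 / 5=-0.40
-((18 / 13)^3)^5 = -6746640616477458432 / 51185893014090757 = -131.81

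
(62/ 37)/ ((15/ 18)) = 372/ 185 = 2.01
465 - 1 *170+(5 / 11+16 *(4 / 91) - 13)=283441 / 1001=283.16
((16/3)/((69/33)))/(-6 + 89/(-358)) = -63008/154353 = -0.41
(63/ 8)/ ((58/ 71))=4473/ 464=9.64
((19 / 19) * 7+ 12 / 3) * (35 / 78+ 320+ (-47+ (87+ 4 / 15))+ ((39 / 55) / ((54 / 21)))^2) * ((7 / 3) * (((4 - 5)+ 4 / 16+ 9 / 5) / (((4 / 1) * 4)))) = 25027848727 / 41184000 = 607.71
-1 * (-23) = 23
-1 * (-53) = 53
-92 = -92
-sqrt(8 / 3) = -2 * sqrt(6) / 3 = -1.63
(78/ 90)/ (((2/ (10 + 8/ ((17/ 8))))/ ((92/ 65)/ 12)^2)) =529/ 6375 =0.08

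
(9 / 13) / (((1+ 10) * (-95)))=-9 / 13585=-0.00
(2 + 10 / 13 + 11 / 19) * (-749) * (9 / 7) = -796401 / 247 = -3224.30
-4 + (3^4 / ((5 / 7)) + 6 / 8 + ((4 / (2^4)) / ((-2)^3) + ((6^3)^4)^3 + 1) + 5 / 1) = 1650307967758485687387511867539 / 160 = 10314424798490535546171950000.00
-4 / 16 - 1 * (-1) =0.75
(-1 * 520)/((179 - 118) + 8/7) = -728/87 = -8.37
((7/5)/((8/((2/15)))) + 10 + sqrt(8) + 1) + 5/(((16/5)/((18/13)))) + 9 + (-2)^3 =2 * sqrt(2) + 110657/7800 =17.02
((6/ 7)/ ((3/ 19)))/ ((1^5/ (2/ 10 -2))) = -342/ 35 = -9.77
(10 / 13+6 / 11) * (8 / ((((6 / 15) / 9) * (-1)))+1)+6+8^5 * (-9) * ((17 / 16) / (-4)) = 11169254 / 143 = 78106.67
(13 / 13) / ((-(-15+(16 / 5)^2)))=25 / 119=0.21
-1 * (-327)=327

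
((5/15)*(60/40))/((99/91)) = 91/198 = 0.46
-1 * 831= -831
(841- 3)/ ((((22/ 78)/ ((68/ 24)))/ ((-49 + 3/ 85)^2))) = 94354263068/ 4675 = 20182730.07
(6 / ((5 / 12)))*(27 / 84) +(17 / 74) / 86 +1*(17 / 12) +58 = 21399047 / 334110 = 64.05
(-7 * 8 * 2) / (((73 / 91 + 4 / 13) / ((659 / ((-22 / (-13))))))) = -43657432 / 1111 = -39295.62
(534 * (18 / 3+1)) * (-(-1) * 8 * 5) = 149520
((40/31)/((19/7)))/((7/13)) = 520/589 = 0.88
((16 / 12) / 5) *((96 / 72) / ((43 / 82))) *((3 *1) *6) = 2624 / 215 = 12.20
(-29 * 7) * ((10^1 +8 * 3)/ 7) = -986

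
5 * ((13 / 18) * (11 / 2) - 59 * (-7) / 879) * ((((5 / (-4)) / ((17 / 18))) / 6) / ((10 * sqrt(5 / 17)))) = -46855 * sqrt(85) / 478176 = -0.90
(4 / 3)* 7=28 / 3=9.33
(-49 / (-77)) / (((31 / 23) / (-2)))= -322 / 341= -0.94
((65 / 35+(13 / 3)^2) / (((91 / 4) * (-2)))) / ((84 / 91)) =-650 / 1323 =-0.49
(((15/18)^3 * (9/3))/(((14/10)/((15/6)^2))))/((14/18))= 9.96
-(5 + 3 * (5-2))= -14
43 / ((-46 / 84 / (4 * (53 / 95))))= -382872 / 2185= -175.23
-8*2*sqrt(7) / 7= -16*sqrt(7) / 7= -6.05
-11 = -11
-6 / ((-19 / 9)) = 54 / 19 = 2.84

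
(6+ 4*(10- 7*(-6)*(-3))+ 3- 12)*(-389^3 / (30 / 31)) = 852172231513 / 30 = 28405741050.43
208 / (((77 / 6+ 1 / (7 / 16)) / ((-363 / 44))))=-72072 / 635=-113.50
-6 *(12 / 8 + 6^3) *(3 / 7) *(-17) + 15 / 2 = 133215 / 14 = 9515.36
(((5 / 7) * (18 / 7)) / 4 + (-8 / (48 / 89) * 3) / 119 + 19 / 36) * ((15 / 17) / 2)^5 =1551065625 / 151390832768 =0.01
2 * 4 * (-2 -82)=-672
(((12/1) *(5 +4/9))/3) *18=392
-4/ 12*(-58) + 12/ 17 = 1022/ 51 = 20.04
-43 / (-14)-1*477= -6635 / 14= -473.93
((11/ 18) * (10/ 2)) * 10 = 275/ 9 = 30.56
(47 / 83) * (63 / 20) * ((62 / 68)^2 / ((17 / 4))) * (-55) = -31300731 / 1631116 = -19.19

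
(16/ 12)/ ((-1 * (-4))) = 1/ 3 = 0.33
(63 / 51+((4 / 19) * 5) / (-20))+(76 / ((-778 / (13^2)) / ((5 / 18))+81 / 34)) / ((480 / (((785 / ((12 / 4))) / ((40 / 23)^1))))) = -18815178155 / 37925047584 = -0.50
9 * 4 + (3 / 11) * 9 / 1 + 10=533 / 11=48.45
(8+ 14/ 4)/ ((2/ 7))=161/ 4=40.25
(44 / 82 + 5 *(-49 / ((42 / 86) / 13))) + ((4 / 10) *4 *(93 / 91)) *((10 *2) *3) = -71892865 / 11193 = -6423.02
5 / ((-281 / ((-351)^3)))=216217755 / 281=769458.20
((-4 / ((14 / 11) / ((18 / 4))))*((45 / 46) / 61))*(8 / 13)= -17820 / 127673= -0.14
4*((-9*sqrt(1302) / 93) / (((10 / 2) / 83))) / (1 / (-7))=6972*sqrt(1302) / 155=1623.05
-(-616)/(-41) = -616/41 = -15.02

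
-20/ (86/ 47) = -10.93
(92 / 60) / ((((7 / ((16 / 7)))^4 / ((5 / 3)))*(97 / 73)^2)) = 8032550912 / 488169113481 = 0.02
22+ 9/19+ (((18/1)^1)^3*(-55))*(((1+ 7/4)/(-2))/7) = 8382844/133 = 63028.90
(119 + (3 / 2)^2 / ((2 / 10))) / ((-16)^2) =521 / 1024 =0.51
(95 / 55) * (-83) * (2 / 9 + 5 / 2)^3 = -185532473 / 64152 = -2892.08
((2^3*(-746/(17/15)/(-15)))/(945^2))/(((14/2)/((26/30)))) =77584/1594049625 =0.00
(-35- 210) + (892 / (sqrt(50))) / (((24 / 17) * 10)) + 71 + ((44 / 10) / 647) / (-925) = -165.06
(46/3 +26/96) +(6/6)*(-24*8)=-8467/48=-176.40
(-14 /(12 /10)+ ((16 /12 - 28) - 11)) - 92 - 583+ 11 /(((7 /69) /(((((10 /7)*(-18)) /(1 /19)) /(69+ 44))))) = -19819241 /16611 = -1193.14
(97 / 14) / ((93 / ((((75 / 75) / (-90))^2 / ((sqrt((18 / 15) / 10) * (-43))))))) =-97 * sqrt(3) / 272091960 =-0.00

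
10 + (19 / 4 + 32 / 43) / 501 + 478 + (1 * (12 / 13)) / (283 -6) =50477819515 / 103435124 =488.01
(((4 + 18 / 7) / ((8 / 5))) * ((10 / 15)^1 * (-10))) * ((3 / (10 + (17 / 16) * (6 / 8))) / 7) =-36800 / 33859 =-1.09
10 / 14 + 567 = 3974 / 7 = 567.71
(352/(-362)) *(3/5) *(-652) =344256/905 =380.39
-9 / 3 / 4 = -0.75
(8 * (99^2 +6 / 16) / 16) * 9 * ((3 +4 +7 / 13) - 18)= -11996883 / 26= -461418.58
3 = 3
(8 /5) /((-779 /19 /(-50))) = 80 /41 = 1.95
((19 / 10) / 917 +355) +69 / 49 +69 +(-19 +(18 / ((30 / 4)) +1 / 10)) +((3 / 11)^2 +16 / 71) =112830705259 / 275728145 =409.21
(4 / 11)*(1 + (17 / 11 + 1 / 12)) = 347 / 363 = 0.96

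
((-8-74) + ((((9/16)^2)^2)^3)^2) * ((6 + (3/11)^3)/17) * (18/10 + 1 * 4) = -1509685804551443983237543704354512007/8963478166051295833645594821263360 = -168.43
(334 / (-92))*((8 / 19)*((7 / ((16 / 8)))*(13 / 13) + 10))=-9018 / 437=-20.64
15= 15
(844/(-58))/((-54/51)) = 3587/261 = 13.74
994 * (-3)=-2982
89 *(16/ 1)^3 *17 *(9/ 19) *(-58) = -3234963456/ 19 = -170261234.53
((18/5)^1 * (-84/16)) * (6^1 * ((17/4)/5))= -9639/100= -96.39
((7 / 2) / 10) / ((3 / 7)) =49 / 60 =0.82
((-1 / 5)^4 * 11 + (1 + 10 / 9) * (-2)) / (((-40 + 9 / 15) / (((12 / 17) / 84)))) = 23651 / 26373375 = 0.00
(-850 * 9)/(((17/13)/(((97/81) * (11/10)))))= -69355/9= -7706.11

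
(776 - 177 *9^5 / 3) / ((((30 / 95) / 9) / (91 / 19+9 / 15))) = -535006464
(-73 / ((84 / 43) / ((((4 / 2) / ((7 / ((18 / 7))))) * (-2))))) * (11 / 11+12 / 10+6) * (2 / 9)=514796 / 5145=100.06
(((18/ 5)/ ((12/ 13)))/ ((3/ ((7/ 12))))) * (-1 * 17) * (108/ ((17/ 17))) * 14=-97461/ 5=-19492.20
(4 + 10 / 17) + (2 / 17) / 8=313 / 68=4.60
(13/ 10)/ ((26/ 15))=3/ 4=0.75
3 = 3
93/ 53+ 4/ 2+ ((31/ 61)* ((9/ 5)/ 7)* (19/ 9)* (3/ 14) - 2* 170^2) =-91558984239/ 1584170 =-57796.19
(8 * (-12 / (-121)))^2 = 9216 / 14641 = 0.63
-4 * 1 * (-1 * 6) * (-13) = -312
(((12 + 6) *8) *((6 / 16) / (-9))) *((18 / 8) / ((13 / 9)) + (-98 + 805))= -110535 / 26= -4251.35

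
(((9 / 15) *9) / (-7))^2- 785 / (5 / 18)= -3461121 / 1225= -2825.40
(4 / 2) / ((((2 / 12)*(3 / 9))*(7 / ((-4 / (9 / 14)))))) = -32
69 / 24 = 2.88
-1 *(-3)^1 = 3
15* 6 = 90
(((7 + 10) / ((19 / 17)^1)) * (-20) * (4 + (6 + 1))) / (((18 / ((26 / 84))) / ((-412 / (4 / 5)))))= 106417025 / 3591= 29634.37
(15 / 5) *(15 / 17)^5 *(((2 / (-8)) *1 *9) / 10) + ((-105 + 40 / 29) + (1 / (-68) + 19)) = -27998394967 / 329406824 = -85.00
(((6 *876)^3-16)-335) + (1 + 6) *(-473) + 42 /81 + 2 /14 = 27442764761831 /189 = 145199813554.66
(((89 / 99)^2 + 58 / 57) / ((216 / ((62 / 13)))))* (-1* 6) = -10539535 / 43575246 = -0.24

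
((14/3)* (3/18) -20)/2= -9.61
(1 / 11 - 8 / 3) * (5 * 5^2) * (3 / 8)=-10625 / 88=-120.74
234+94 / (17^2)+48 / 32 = 136307 / 578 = 235.83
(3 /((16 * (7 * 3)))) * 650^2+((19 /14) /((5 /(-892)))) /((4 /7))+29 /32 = 3751471 /1120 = 3349.53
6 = 6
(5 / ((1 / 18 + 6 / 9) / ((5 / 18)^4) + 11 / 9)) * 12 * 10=3375000 / 689219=4.90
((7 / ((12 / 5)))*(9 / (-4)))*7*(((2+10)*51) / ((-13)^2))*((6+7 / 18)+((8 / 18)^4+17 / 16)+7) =-6335568925 / 2628288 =-2410.53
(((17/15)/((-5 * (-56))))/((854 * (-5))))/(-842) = 17/15100428000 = 0.00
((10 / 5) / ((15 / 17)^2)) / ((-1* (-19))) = 578 / 4275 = 0.14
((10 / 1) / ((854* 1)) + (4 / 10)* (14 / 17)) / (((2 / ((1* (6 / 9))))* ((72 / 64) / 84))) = 132064 / 15555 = 8.49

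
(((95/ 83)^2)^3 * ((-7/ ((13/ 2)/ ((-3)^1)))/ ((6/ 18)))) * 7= 648351047531250/ 4250224853797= 152.55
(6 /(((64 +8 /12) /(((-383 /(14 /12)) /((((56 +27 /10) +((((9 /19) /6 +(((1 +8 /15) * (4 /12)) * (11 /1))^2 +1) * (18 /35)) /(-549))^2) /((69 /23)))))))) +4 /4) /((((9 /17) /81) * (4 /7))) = -45813538730061351509589 /307368795736246416164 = -149.05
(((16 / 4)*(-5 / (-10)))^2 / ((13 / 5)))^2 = 400 / 169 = 2.37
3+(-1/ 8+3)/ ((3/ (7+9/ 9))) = 10.67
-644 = -644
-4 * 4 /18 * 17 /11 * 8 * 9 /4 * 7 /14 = -136 /11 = -12.36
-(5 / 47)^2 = -25 / 2209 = -0.01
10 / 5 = 2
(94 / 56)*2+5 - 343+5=-4615 / 14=-329.64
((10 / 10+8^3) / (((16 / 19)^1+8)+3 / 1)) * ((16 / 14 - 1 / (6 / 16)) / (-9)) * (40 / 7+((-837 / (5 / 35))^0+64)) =127072 / 245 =518.66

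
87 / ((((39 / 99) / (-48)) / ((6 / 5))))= -826848 / 65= -12720.74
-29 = -29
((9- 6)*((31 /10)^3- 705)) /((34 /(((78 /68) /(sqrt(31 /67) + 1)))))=-588107039 /4624000 + 8777717*sqrt(2077) /4624000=-40.67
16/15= 1.07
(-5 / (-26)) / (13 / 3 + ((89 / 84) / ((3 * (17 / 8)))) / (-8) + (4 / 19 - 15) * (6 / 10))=-1017450 / 24131731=-0.04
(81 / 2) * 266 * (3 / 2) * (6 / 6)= 16159.50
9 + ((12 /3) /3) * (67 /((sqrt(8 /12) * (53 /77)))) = 9 + 10318 * sqrt(6) /159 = 167.95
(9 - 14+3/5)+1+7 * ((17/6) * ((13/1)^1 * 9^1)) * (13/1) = 30163.10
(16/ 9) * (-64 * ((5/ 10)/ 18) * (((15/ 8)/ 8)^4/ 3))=-625/ 196608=-0.00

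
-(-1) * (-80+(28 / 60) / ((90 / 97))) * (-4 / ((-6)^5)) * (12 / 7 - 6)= 107321 / 612360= 0.18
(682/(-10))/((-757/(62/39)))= 21142/147615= 0.14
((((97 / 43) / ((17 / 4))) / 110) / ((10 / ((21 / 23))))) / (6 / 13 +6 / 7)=61789 / 184943000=0.00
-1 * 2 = -2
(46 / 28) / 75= 23 / 1050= 0.02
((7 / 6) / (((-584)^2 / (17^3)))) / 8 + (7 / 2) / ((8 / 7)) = 50169623 / 16370688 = 3.06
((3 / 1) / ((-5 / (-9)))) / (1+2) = 9 / 5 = 1.80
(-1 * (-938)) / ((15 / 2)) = 1876 / 15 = 125.07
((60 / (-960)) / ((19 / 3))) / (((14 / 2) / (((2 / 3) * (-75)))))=75 / 1064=0.07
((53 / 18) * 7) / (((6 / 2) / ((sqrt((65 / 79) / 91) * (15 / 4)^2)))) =1325 * sqrt(2765) / 7584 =9.19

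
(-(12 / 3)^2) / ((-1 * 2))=8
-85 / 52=-1.63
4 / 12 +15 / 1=46 / 3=15.33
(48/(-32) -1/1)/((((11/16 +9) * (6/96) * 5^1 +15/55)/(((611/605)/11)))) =-78208/1124453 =-0.07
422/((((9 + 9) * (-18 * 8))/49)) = -10339/1296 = -7.98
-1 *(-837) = 837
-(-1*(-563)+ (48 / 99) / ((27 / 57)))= -167515 / 297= -564.02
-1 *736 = -736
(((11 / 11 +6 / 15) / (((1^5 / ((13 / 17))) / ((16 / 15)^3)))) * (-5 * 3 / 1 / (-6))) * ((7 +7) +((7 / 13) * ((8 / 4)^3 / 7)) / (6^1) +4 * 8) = 25776128 / 172125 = 149.75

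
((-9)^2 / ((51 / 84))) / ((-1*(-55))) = 2268 / 935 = 2.43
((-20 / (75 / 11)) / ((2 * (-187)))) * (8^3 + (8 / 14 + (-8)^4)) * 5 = 64520 / 357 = 180.73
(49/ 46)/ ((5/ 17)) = 833/ 230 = 3.62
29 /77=0.38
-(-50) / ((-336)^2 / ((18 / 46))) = 25 / 144256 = 0.00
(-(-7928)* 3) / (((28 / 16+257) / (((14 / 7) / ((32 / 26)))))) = 51532 / 345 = 149.37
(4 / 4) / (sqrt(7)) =sqrt(7) / 7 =0.38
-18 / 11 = -1.64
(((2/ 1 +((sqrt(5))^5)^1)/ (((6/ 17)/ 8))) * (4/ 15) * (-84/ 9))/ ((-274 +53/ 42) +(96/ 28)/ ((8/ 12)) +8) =213248/ 490635 +533120 * sqrt(5)/ 98127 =12.58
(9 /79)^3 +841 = 414646528 /493039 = 841.00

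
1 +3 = 4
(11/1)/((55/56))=11.20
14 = 14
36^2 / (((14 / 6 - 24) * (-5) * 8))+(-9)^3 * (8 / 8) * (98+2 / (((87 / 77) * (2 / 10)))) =-734137506 / 9425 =-77892.57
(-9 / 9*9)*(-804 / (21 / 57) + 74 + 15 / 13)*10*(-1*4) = -69029640 / 91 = -758567.47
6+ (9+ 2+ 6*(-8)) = -31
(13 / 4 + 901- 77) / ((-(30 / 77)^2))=-6539687 / 1200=-5449.74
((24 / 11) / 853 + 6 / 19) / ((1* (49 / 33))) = 170262 / 794143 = 0.21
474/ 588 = 79/ 98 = 0.81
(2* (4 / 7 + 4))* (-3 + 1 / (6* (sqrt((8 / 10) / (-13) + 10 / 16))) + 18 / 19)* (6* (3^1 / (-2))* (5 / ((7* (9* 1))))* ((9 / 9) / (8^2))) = 195 / 931 - 5* sqrt(38090) / 43071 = 0.19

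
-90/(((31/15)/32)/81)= -3499200/31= -112877.42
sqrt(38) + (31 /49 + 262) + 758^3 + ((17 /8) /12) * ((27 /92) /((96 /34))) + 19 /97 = 435519781.01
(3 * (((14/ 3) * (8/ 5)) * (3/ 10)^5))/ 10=1701/ 312500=0.01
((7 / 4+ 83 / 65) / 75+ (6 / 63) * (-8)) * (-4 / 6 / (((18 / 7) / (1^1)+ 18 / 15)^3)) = 0.01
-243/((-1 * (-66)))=-81/22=-3.68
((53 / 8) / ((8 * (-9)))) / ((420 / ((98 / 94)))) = -371 / 1624320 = -0.00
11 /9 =1.22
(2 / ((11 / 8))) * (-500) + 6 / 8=-726.52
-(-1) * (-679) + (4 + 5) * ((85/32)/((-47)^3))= -2255866909/3322336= -679.00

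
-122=-122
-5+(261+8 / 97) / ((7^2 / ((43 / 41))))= 0.59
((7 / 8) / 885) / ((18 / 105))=49 / 8496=0.01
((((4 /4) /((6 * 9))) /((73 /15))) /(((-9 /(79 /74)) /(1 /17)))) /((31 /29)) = -11455 /461190348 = -0.00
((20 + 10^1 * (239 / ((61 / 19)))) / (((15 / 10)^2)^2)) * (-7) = -5222560 / 4941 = -1056.98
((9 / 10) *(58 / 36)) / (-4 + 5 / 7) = -203 / 460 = -0.44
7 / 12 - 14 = -161 / 12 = -13.42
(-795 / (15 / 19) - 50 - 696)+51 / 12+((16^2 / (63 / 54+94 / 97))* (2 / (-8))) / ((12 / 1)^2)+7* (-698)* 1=-98967035 / 14916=-6634.96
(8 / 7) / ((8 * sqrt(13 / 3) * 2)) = sqrt(39) / 182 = 0.03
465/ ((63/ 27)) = 1395/ 7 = 199.29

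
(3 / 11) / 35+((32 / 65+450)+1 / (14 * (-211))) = 135929293 / 301730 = 450.50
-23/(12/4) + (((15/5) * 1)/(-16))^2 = -5861/768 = -7.63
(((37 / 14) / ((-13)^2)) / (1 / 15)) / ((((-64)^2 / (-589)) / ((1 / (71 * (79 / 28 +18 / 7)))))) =-326895 / 3710666752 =-0.00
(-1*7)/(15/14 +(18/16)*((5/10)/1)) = -784/183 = -4.28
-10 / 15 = -2 / 3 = -0.67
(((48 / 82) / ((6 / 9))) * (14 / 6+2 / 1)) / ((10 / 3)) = 234 / 205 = 1.14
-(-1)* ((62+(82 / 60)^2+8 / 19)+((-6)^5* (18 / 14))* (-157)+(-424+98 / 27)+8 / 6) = 563530744319 / 359100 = 1569286.39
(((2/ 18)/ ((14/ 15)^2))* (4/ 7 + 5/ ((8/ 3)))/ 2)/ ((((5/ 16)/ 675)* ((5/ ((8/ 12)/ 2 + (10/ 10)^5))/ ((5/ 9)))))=17125/ 343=49.93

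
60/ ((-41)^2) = 60/ 1681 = 0.04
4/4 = 1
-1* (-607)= 607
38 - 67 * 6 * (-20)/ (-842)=11978/ 421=28.45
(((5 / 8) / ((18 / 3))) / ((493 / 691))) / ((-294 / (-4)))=3455 / 1739304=0.00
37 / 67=0.55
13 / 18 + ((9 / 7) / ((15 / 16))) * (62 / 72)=1199 / 630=1.90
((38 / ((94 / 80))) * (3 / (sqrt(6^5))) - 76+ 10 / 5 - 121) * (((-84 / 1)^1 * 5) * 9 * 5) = 3685500 - 399000 * sqrt(6) / 47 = 3664705.40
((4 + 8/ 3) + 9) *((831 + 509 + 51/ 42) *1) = 294173/ 14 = 21012.36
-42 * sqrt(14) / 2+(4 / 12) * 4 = 4 / 3 - 21 * sqrt(14) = -77.24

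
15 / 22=0.68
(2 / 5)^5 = 32 / 3125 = 0.01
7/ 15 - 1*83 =-1238/ 15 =-82.53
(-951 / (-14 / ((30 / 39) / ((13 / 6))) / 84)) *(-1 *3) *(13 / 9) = -8778.46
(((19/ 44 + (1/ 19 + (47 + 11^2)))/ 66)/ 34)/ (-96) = -46951/ 60031488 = -0.00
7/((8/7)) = 49/8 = 6.12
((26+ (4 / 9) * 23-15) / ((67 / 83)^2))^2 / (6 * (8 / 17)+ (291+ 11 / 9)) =29432559142817 / 8186957137638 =3.60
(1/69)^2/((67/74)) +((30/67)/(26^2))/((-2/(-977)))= 69822479/215635212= 0.32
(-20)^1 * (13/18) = -130/9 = -14.44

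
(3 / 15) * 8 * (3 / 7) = 24 / 35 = 0.69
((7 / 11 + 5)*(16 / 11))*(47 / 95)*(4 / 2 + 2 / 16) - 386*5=-1921.38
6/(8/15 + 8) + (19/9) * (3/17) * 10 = 14455/3264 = 4.43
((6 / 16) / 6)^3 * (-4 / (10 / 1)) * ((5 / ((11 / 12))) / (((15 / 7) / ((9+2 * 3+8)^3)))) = -85169 / 28160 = -3.02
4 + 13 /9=49 /9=5.44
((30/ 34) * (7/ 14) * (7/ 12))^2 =1225/ 18496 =0.07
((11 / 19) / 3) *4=0.77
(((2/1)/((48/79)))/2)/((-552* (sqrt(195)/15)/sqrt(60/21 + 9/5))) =-79* sqrt(44499)/2411136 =-0.01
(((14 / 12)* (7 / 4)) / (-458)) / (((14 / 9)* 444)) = -7 / 1084544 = -0.00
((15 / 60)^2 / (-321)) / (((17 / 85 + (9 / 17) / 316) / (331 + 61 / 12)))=-27081595 / 83465136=-0.32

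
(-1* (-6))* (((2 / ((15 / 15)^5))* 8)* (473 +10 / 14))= 318336 / 7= 45476.57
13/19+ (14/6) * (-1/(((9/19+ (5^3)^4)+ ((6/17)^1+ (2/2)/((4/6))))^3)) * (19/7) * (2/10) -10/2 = -4825283493265212784797547891692005806/1118053492341939547696992781622643945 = -4.32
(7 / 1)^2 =49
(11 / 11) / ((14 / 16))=8 / 7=1.14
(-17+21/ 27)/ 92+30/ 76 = 859/ 3933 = 0.22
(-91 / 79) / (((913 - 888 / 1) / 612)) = -28.20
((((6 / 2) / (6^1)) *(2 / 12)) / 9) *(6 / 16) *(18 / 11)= 1 / 176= 0.01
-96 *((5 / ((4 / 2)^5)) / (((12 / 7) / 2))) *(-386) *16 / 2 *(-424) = -22912960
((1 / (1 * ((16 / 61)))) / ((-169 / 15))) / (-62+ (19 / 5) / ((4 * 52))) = 1525 / 279331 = 0.01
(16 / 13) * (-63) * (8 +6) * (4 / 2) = -28224 / 13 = -2171.08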